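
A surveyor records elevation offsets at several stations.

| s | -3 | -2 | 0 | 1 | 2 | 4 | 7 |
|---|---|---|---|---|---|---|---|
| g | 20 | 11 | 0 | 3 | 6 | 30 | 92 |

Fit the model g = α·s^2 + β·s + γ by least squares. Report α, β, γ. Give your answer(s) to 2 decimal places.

With design matrix A, AᵀA = [[2771, 381, 83]; [381, 83, 9]; [83, 9, 7]] and Aᵀg = [5239, 697, 162]ᵀ.
Inverting the 3×3 Gram matrix, [α, β, γ]ᵀ = [36037/18340, -64499/91700, 17162/22925]ᵀ.

α = 1.96, β = -0.70, γ = 0.75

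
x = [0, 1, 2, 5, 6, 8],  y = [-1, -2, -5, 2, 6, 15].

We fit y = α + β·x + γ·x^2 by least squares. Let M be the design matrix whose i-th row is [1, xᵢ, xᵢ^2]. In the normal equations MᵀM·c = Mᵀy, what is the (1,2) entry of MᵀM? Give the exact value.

Row 1 ↔ basis 1, column 2 ↔ basis x, so (MᵀM)_{1,2} = Σᵢ x = (1)·(0) + (1)·(1) + (1)·(2) + (1)·(5) + (1)·(6) + (1)·(8) = 22.

22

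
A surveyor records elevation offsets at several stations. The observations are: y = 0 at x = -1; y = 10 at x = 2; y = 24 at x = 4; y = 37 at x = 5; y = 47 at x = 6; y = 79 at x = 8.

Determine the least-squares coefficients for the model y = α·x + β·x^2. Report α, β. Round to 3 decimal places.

α = 2.489, β = 0.922

Forming AᵀA = [[146, 924]; [924, 6290]] and Aᵀy = [1215, 8097]ᵀ gives AᵀA·[α, β]ᵀ = Aᵀy.
Δ = 146·6290 − 924² = 64564.
α = (1215·6290 − 924·8097)/64564 = 80361/32282; β = (146·8097 − 924·1215)/64564 = 29751/32282.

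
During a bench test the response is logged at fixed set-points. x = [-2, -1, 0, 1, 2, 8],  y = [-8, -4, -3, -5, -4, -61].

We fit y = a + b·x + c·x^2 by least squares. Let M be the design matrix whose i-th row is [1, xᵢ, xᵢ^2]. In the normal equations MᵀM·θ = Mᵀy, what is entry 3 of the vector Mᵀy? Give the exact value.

Entry 3 ↔ basis x^2, so (Mᵀy)_{3} = Σᵢ (x^2)·yᵢ = (4)·(-8) + (1)·(-4) + (0)·(-3) + (1)·(-5) + (4)·(-4) + (64)·(-61) = -3961.

-3961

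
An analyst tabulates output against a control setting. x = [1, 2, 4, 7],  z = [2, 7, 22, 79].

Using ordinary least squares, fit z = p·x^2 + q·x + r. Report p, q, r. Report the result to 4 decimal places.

p = 2.0000, q = -3.3333, r = 4.1667

The normal equations are: 2674·p + 416·q + 70·r = 4253;  416·p + 70·q + 14·r = 657;  70·p + 14·q + 4·r = 110.
Inverting the 3×3 Gram matrix, [p, q, r]ᵀ = [2, -10/3, 25/6]ᵀ.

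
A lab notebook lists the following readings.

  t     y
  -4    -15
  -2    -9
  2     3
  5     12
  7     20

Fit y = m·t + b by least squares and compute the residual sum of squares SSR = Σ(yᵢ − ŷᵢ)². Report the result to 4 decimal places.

SSR = 1.8310

Entries of XᵀX: Σt·t = 98, Σt = 8, Σ1 = 5.
For Xᵀy: Σt·y = 284, Σy = 11.
Eliminating b: 5·(row 1) − 8·(row 2) gives 426·m = 5·284 − 8·11 = 1332, so m = 222/71.
Then b = (11 − 8·(222/71))/5 = -199/71.
Residuals: 22/71, 4/71, -32/71, -59/71, 65/71; SSR = 130/71.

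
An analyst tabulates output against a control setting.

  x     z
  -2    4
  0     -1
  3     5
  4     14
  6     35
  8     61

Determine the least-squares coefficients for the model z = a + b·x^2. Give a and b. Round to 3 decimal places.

With design matrix M, MᵀM = [[6, 129]; [129, 5745]] and Mᵀz = [118, 5449]ᵀ.
det = 6·5745 − 129² = 17829.
a = (118·5745 − 129·5449)/17829 = -397/283; b = (6·5449 − 129·118)/17829 = 832/849.

a = -1.403, b = 0.980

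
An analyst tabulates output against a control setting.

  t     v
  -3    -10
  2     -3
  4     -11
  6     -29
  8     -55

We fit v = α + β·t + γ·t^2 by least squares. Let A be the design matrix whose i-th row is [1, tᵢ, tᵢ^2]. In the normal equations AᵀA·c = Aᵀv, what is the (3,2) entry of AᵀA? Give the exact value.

773

Row 3 ↔ basis t^2, column 2 ↔ basis t, so (AᵀA)_{3,2} = Σᵢ (t^2)·(t) = (9)·(-3) + (4)·(2) + (16)·(4) + (36)·(6) + (64)·(8) = 773.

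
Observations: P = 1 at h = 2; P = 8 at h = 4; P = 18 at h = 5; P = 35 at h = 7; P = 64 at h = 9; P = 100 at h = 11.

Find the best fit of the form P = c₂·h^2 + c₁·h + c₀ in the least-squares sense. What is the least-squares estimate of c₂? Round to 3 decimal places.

Forming MᵀM = [[24500, 2600, 296]; [2600, 296, 38]; [296, 38, 6]] and MᵀP = [19581, 2045, 226]ᵀ gives MᵀM·[c₂, c₁, c₀]ᵀ = MᵀP.
Solving the 3×3 system (Gaussian elimination) gives c₂ = 32159/32316, c₁ = -31579/16158, c₀ = 5121/5386.

c₂ = 0.995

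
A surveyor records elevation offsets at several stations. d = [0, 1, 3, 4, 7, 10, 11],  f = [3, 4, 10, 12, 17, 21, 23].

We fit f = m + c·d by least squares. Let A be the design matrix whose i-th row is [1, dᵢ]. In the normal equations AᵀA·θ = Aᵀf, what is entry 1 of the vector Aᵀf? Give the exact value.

Entry 1 ↔ basis 1, so (Aᵀf)_{1} = Σᵢ fᵢ = (1)·(3) + (1)·(4) + (1)·(10) + (1)·(12) + (1)·(17) + (1)·(21) + (1)·(23) = 90.

90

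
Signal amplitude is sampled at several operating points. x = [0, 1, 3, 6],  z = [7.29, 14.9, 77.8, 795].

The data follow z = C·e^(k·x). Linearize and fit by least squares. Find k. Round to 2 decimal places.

Let Y = ln z. Fitting Y = k·x + ln C by least squares:
XᵀX = [[46.0000, 10.0000]; [10.0000, 4]], rhs = [55.8338, 15.7203]ᵀ  (here Σx = 10.0000, Σ(x)² = 46.0000, Σln z = 15.7203, Σx·ln z = 55.8338).
Δ = 46.0000·4 − (10.0000)² = 84.0000; k = (55.8338·4 − 10.0000·15.7203)/84.0000 = 0.78728, ln C = (46.0000·15.7203 − 10.0000·55.8338)/84.0000 = 1.96188.

k = 0.79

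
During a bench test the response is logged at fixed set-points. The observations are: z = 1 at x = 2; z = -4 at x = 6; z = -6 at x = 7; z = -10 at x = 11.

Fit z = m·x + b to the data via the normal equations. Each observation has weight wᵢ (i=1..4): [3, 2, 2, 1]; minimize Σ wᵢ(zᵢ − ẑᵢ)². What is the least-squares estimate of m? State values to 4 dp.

The normal system AᵀWA·[m, b]ᵀ = AᵀWz is [[303, 43]; [43, 8]]·[m, b]ᵀ = [-236, -27]ᵀ.
Δ = 303·8 − 43² = 575.
m = ((-236)·8 − 43·(-27))/575 = -727/575; b = (303·(-27) − 43·(-236))/575 = 1967/575.

m = -1.2643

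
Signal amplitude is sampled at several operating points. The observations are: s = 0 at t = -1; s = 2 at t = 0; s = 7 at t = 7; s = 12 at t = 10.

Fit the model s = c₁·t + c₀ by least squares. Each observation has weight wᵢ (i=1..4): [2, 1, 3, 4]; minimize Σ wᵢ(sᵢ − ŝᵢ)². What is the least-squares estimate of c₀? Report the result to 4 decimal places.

c₀ = 0.9886

With design matrix A, AᵀWA = [[549, 59]; [59, 10]] and AᵀWs = [627, 71]ᵀ.
Determinant 549·10 − 59² = 2009.
c₁ = (627·10 − 59·71)/2009 = 2081/2009; c₀ = (549·71 − 59·627)/2009 = 1986/2009.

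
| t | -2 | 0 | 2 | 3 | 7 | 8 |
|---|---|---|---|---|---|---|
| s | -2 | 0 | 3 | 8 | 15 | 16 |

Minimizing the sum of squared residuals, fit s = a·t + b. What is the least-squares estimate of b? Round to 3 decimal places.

b = 0.864

Setting ∂/∂a … = 0 gives: 130·a + 18·b = 267;  18·a + 6·b = 40.
(Σt·t = 130, Σt = 18, Σ1 = 6, Σt·s = 267, Σs = 40.)
Determinant 130·6 − 18² = 456.
a = (267·6 − 18·40)/456 = 147/76; b = (130·40 − 18·267)/456 = 197/228.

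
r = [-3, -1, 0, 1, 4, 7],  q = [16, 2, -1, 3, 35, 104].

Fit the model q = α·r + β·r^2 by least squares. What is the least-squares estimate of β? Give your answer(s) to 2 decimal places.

β = 2.02

Sums needed: Σr·r = 76, Σr·r^2 = 380, Σr^2·r^2 = 2740.
For Aᵀq: Σr·q = 821, Σr^2·q = 5805.
So AᵀA·[α, β]ᵀ = Aᵀq: [[76, 380]; [380, 2740]]·[α, β]ᵀ = [821, 5805]ᵀ.
det = 76·2740 − 380² = 63840.
α = (821·2740 − 380·5805)/63840 = 1091/1596; β = (76·5805 − 380·821)/63840 = 85/42.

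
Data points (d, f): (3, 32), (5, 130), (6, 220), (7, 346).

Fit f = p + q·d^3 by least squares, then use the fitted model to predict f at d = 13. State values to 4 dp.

Setting ∂/∂p … = 0 gives: 4·p + 711·q = 728;  711·p + 180659·q = 183312.
(Σ1 = 4, Σd^3 = 711, Σd^3·d^3 = 180659, Σf = 728, Σd^3·f = 183312.)
Determinant 4·180659 − 711² = 217115.
p = (728·180659 − 711·183312)/217115 = 236984/43423; q = (4·183312 − 711·728)/217115 = 43128/43423.
At d = 13: f̂ = (236984/43423)·(1) + (43128/43423)·(2197) = 94989200/43423.

f̂ = 2187.5320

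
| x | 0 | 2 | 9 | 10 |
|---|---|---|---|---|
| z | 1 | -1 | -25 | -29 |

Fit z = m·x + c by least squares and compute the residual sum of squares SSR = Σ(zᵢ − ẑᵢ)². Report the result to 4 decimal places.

SSR = 9.6054

Sums needed: Σx·x = 185, Σx = 21, Σ1 = 4.
For Aᵀz: Σx·z = -517, Σz = -54.
Normal equations: [[185, 21]; [21, 4]]·[m, c]ᵀ = [-517, -54]ᵀ.
det = 185·4 − 21² = 299.
m = ((-517)·4 − 21·(-54))/299 = -934/299; c = (185·(-54) − 21·(-517))/299 = 867/299.
Residuals: -568/299, 54/23, 64/299, -198/299; SSR = 2872/299.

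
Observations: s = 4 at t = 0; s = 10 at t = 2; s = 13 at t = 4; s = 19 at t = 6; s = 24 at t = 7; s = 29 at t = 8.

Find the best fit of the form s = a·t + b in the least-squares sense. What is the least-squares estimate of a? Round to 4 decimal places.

Setting ∂/∂a … = 0 gives: 169·a + 27·b = 586;  27·a + 6·b = 99.
Eliminating b: 6·(row 1) − 27·(row 2) gives 285·a = 6·586 − 27·99 = 843, so a = 281/95.
Then b = (99 − 27·(281/95))/6 = 303/95.

a = 2.9579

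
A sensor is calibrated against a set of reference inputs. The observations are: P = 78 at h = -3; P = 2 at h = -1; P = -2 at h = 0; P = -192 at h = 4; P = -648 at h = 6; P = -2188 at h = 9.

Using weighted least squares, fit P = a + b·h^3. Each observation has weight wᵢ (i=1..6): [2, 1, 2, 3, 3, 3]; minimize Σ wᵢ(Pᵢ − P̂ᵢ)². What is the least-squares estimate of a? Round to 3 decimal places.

The normal system AᵀWA·[a, b]ᵀ = AᵀWP is [[14, 2972]; [2972, 1748038]]·[a, b]ᵀ = [-8930, -5246138]ᵀ.
Determinant 14·1748038 − 2972² = 15639748.
a = ((-8930)·1748038 − 2972·(-5246138))/15639748 = -4614301/3909937; b = (14·(-5246138) − 2972·(-8930))/15639748 = -11726493/3909937.

a = -1.180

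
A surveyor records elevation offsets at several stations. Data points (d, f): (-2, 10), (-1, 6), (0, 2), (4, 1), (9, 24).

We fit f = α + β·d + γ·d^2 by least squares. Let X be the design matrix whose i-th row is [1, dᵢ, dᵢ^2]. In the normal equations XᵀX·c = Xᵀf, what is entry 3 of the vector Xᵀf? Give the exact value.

2006

Entry 3 ↔ basis d^2, so (Xᵀf)_{3} = Σᵢ (d^2)·fᵢ = (4)·(10) + (1)·(6) + (0)·(2) + (16)·(1) + (81)·(24) = 2006.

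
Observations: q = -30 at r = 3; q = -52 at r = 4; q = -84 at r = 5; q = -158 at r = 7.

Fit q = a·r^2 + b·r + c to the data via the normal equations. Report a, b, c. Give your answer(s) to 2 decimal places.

Setting ∂/∂a … = 0 gives: 3363·a + 559·b + 99·c = -10944;  559·a + 99·b + 19·c = -1824;  99·a + 19·b + 4·c = -324.
(Σr^2·r^2 = 3363, Σr^2·r = 559, Σr^2 = 99, Σr·r = 99, Σr = 19, Σ1 = 4, Σr^2·q = -10944, Σr·q = -1824, Σq = -324.)
Solving the 3×3 system (Gaussian elimination) gives a = -30/11, b = -54/11, c = 108/11.

a = -2.73, b = -4.91, c = 9.82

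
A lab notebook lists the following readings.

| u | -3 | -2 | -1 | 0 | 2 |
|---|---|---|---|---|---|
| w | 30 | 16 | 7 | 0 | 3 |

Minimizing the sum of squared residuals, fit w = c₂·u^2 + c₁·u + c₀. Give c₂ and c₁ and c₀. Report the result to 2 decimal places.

With design matrix M, MᵀM = [[114, -28, 18]; [-28, 18, -4]; [18, -4, 5]] and Mᵀw = [353, -123, 56]ᵀ.
Row-reducing yields c₂ = 2943/1358, c₁ = -4471/1358, c₀ = 519/679.

c₂ = 2.17, c₁ = -3.29, c₀ = 0.76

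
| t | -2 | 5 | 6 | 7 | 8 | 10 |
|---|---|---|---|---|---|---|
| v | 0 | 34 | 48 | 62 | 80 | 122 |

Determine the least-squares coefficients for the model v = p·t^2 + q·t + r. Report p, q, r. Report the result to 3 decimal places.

Normal-equation sums: Σt^2·t^2 = 18434, Σt^2·t = 2188, Σt^2 = 278, Σt·t = 278, Σt = 34, Σ1 = 6.
Right-hand side: Σt^2·v = 22936, Σt·v = 2752, Σv = 346.
Normal equations: [[18434, 2188, 278]; [2188, 278, 34]; [278, 34, 6]]·[p, q, r]ᵀ = [22936, 2752, 346]ᵀ.
Solving the 3×3 system (Gaussian elimination) gives p = 78281/73893, q = 123209/73893, r = -21347/24631.

p = 1.059, q = 1.667, r = -0.867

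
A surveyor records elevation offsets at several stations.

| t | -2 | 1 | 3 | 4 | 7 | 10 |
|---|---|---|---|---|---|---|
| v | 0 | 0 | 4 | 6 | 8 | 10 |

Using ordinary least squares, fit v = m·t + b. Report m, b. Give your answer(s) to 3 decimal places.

m = 0.932, b = 1.094

Entries of XᵀX: Σt·t = 179, Σt = 23, Σ1 = 6.
Moment sums: Σt·v = 192, Σv = 28.
So XᵀX·[m, b]ᵀ = Xᵀv: [[179, 23]; [23, 6]]·[m, b]ᵀ = [192, 28]ᵀ.
Determinant 179·6 − 23² = 545.
m = (192·6 − 23·28)/545 = 508/545; b = (179·28 − 23·192)/545 = 596/545.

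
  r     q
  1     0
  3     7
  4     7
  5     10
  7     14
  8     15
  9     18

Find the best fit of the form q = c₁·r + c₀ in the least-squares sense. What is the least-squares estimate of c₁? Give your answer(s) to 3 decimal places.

c₁ = 2.098

Entries of AᵀA: Σr·r = 245, Σr = 37, Σ1 = 7.
Right-hand side: Σr·q = 479, Σq = 71.
Eliminating c₀: 7·(row 1) − 37·(row 2) gives 346·c₁ = 7·479 − 37·71 = 726, so c₁ = 363/173.
Then c₀ = (71 − 37·(363/173))/7 = -164/173.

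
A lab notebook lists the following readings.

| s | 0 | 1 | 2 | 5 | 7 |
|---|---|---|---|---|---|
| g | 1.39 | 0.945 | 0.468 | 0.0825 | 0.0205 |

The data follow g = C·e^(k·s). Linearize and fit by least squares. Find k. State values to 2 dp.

Let Y = ln g. Fitting Y = k·s + ln C by least squares:
Σs = 15.0000, Σ(s)² = 79.0000, Σln g = -6.8688, Σs·ln g = -41.2612.
Equations: 79.0000·k + 15.0000·ln C = -41.2612;  15.0000·k + 5·ln C = -6.8688.
Δ = 79.0000·5 − (15.0000)² = 170.0000; k = (-41.2612·5 − 15.0000·-6.8688)/170.0000 = -0.60749, ln C = (79.0000·-6.8688 − 15.0000·-41.2612)/170.0000 = 0.44871.

k = -0.61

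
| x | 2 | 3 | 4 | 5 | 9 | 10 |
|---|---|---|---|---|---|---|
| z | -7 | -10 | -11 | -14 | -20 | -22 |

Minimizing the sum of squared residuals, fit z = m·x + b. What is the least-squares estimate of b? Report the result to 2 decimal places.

b = -4.13

With design matrix M, MᵀM = [[235, 33]; [33, 6]] and Mᵀz = [-558, -84]ᵀ.
det = 235·6 − 33² = 321.
m = ((-558)·6 − 33·(-84))/321 = -192/107; b = (235·(-84) − 33·(-558))/321 = -442/107.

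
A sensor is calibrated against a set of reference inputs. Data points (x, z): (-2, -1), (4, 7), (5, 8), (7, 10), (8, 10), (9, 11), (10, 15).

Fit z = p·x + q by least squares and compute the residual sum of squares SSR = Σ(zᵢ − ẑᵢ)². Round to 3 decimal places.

SSR = 5.886

Setting ∂/∂p … = 0 gives: 339·p + 41·q = 469;  41·p + 7·q = 60.
Eliminating q: 7·(row 1) − 41·(row 2) gives 692·p = 7·469 − 41·60 = 823, so p = 823/692.
Then q = (60 − 41·(823/692))/7 = 1111/692.
Residuals: -157/692, 441/692, 155/346, 12/173, -775/692, -453/346, 1039/692; SSR = 4073/692.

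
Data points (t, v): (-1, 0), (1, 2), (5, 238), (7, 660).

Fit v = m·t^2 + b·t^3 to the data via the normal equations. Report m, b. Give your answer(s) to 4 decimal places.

Compute the Gram sums: Σt^2·t^2 = 3028, Σt^2·t^3 = 19932, Σt^3·t^3 = 133276.
For Xᵀv: Σt^2·v = 38292, Σt^3·v = 256132.
Determinant 3028·133276 − 19932² = 6275104.
m = (38292·133276 − 19932·256132)/6275104 = -5166/17827; b = (3028·256132 − 19932·38292)/6275104 = 385361/196097.

m = -0.2898, b = 1.9652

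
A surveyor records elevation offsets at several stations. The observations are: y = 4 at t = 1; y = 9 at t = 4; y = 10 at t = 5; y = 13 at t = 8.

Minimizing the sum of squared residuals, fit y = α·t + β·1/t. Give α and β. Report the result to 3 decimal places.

Setting ∂/∂α … = 0 gives: 106·α + 4·β = 194;  4·α + (1789/1600)·β = 79/8.
Determinant 106·(1789/1600) − 4² = 82017/800.
α = (194·(1789/1600) − 4·(79/8))/(82017/800) = 47311/27339; β = (106·(79/8) − 4·194)/(82017/800) = 72200/27339.

α = 1.731, β = 2.641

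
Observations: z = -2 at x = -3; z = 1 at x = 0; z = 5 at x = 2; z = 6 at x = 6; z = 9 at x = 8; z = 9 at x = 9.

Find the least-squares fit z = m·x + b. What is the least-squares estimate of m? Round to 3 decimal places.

Normal-equation sums: Σx·x = 194, Σx = 22, Σ1 = 6.
Right-hand side: Σx·z = 205, Σz = 28.
So AᵀA·[m, b]ᵀ = Aᵀz: [[194, 22]; [22, 6]]·[m, b]ᵀ = [205, 28]ᵀ.
Eliminating b: 6·(row 1) − 22·(row 2) gives 680·m = 6·205 − 22·28 = 614, so m = 307/340.
Then b = (28 − 22·(307/340))/6 = 461/340.

m = 0.903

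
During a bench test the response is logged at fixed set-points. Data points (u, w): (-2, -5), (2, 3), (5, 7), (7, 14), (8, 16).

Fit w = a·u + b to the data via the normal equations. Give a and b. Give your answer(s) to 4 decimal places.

a = 2.0758, b = -1.3030

From the data, Σu·u = 146, Σu = 20, Σ1 = 5.
Right-hand side: Σu·w = 277, Σw = 35.
Eliminating b: 5·(row 1) − 20·(row 2) gives 330·a = 5·277 − 20·35 = 685, so a = 137/66.
Then b = (35 − 20·(137/66))/5 = -43/33.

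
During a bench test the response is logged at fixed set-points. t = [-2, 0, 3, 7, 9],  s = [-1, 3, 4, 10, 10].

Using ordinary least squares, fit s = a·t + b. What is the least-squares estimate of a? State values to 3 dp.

From the data, Σt·t = 143, Σt = 17, Σ1 = 5.
And Σt·s = 174, Σs = 26.
AᵀA·[a, b]ᵀ = Aᵀs becomes [[143, 17]; [17, 5]]·[a, b]ᵀ = [174, 26]ᵀ.
Eliminating b: 5·(row 1) − 17·(row 2) gives 426·a = 5·174 − 17·26 = 428, so a = 214/213.
Then b = (26 − 17·(214/213))/5 = 380/213.

a = 1.005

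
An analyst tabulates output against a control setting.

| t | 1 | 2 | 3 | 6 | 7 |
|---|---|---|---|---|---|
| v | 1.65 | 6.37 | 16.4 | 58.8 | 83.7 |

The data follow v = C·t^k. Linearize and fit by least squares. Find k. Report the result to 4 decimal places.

k = 2.0140

Taking logs, ln v = k·ln t + ln C, so regress ln v on ln t.
Σln t = 5.5294, Σ(ln t)² = 8.6844, Σln v = 13.6510, Σln t·ln v = 20.2715.
Equations: 8.6844·k + 5.5294·ln C = 20.2715;  5.5294·k + 5·ln C = 13.6510.
Δ = 8.6844·5 − (5.5294)² = 12.8473; k = (20.2715·5 − 5.5294·13.6510)/12.8473 = 2.01403, ln C = (8.6844·13.6510 − 5.5294·20.2715)/12.8473 = 0.50292.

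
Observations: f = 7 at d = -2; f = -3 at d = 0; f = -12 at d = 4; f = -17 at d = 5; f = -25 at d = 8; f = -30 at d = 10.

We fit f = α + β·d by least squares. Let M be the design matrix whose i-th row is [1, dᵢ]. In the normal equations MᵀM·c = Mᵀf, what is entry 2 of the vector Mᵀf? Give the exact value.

-647

Entry 2 ↔ basis d, so (Mᵀf)_{2} = Σᵢ (d)·fᵢ = (-2)·(7) + (0)·(-3) + (4)·(-12) + (5)·(-17) + (8)·(-25) + (10)·(-30) = -647.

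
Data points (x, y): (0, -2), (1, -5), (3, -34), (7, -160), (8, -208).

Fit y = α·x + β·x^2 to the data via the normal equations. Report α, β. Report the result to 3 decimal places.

With design matrix M, MᵀM = [[123, 883]; [883, 6579]] and Mᵀy = [-2891, -21463]ᵀ.
det = 123·6579 − 883² = 29528.
α = ((-2891)·6579 − 883·(-21463))/29528 = -17015/7382; β = (123·(-21463) − 883·(-2891))/29528 = -21799/7382.

α = -2.305, β = -2.953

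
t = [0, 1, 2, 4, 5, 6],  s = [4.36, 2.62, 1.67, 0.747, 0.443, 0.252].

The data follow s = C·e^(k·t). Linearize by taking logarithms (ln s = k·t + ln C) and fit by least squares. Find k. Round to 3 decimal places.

With ln sᵢ as the transformed response and tᵢ as the regressor:
Over the data: Σt = 18.0000, Σ(t)² = 82.0000, Σln s = 0.4643, Σt·ln s = -11.5188.
Normal system: [[82.0000, 18.0000]; [18.0000, 6]]·[k, ln C]ᵀ = [-11.5188, 0.4643]ᵀ.
Solving (det = 168.0000): k = -0.46113, ln C = 1.46077.

k = -0.461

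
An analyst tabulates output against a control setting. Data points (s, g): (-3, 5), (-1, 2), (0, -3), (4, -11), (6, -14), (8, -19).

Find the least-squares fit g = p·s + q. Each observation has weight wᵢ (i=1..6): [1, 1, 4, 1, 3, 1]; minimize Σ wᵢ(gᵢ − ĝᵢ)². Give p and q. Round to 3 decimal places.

Entries of MᵀWM: Σwᵢ·s·s = 198, Σwᵢ·s = 26, Σwᵢ·1 = 11.
Right-hand side: Σwᵢ·s·g = -465, Σwᵢ·g = -77.
Normal equations: [[198, 26]; [26, 11]]·[p, q]ᵀ = [-465, -77]ᵀ.
Eliminating q: 11·(row 1) − 26·(row 2) gives 1502·p = 11·(-465) − 26·(-77) = -3113, so p = -3113/1502.
Then q = ((-77) − 26·(-3113/1502))/11 = -1578/751.

p = -2.073, q = -2.101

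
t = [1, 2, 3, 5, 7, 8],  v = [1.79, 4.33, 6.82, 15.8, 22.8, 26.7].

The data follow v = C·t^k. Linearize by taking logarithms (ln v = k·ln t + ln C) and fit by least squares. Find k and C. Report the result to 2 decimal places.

Linearized form: ln v = k·ln t + ln C. From the 6 transformed points,
Σln t = 7.4265, Σ(ln t)² = 12.3883, Σln v = 13.1391, Σln t·ln v = 20.4818.
Equations: 12.3883·k + 7.4265·ln C = 20.4818;  7.4265·k + 6·ln C = 13.1391.
Slope k = (n·Σln t·ln v − Σln t·Σln v)/(n·Σ(ln t)² − (Σln t)²) = (6·20.4818 − 7.4265·13.1391)/19.1764 = 1.31999; ln C = (Σln v − k·Σln t)/n = 0.55602, so C = exp(0.55602) = 1.74372.

k = 1.32, C = 1.74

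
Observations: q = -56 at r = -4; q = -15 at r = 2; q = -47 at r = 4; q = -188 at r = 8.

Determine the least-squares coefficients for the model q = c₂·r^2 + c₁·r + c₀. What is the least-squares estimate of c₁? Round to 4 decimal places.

c₁ = 1.0117

The normal equations are: 4624·c₂ + 520·c₁ + 100·c₀ = -13740;  520·c₂ + 100·c₁ + 10·c₀ = -1498;  100·c₂ + 10·c₁ + 4·c₀ = -306.
(Σr^2·r^2 = 4624, Σr^2·r = 520, Σr^2 = 100, Σr·r = 100, Σr = 10, Σ1 = 4, Σr^2·q = -13740, Σr·q = -1498, Σq = -306.)
Solving the 3×3 system (Gaussian elimination) gives c₂ = -719/240, c₁ = 607/600, c₀ = -62/15.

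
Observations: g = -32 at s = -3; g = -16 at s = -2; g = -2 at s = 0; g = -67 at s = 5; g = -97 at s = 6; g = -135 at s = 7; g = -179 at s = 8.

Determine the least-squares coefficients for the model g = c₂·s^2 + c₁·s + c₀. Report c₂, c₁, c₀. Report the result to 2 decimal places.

Entries of XᵀX: Σs^2·s^2 = 8515, Σs^2·s = 1161, Σs^2 = 187, Σs·s = 187, Σs = 21, Σ1 = 7.
Moment sums: Σs^2·g = -23590, Σs·g = -3166, Σg = -528.
So XᵀX·[c₂, c₁, c₀]ᵀ = Xᵀg: [[8515, 1161, 187]; [1161, 187, 21]; [187, 21, 7]]·[c₂, c₁, c₀]ᵀ = [-23590, -3166, -528]ᵀ.
Row-reducing yields c₂ = -198557/66858, c₁ = 35927/22286, c₀ = -31019/33429.

c₂ = -2.97, c₁ = 1.61, c₀ = -0.93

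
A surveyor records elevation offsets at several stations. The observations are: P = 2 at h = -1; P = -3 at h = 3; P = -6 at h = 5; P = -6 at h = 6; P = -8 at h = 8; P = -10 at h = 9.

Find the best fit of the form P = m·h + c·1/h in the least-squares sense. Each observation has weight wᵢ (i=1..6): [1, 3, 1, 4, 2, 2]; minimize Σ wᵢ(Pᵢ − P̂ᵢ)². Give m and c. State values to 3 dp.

m = -1.032, c = -0.655

Sums needed: Σwᵢ·h·h = 487, Σwᵢ·h·1/h = 13, Σwᵢ·1/h·1/h = 99817/64800.
Moment sums: Σwᵢ·h·P = -511, Σwᵢ·1/h·P = -649/45.
So XᵀWX·[m, c]ᵀ = XᵀWP: [[487, 13]; [13, 99817/64800]]·[m, c]ᵀ = [-511, -649/45]ᵀ.
det = 487·(99817/64800) − 13² = 37659679/64800.
m = ((-511)·(99817/64800) − 13·(-649/45))/(37659679/64800) = -38857207/37659679; c = (487·(-649/45) − 13·(-511))/(37659679/64800) = -24664320/37659679.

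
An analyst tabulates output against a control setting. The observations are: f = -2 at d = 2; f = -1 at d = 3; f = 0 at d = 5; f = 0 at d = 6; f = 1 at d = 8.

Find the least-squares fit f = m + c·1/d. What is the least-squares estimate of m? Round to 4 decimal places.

m = 1.5248

Compute the Gram sums: Σ1 = 5, Σ1/d = 53/40, Σ1/d·1/d = 6401/14400.
Moment sums: Σf = -2, Σ1/d·f = -29/24.
MᵀM·[m, c]ᵀ = Mᵀf becomes [[5, 53/40]; [53/40, 6401/14400]]·[m, c]ᵀ = [-2, -29/24]ᵀ.
Determinant 5·(6401/14400) − (53/40)² = 1681/3600.
m = ((-2)·(6401/14400) − (53/40)·(-29/24))/(1681/3600) = 10253/6724; c = (5·(-29/24) − (53/40)·(-2))/(1681/3600) = -12210/1681.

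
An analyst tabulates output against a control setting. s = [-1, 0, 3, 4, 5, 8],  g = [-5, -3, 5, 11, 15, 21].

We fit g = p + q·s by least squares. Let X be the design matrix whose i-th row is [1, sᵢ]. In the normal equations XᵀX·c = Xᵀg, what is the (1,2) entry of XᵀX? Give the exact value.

Row 1 ↔ basis 1, column 2 ↔ basis s, so (XᵀX)_{1,2} = Σᵢ s = (1)·(-1) + (1)·(0) + (1)·(3) + (1)·(4) + (1)·(5) + (1)·(8) = 19.

19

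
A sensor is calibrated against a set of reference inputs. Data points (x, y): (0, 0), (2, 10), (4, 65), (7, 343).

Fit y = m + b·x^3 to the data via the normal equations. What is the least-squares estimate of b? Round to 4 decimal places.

b = 0.9971

The normal equations are: 4·m + 415·b = 418;  415·m + 121809·b = 121889.
Δ = 4·121809 − 415² = 315011.
m = (418·121809 − 415·121889)/315011 = 332227/315011; b = (4·121889 − 415·418)/315011 = 314086/315011.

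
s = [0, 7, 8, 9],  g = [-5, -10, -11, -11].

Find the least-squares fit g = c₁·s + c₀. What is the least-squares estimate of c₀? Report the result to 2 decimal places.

Setting ∂/∂c₁ … = 0 gives: 194·c₁ + 24·c₀ = -257;  24·c₁ + 4·c₀ = -37.
(Σs·s = 194, Σs = 24, Σ1 = 4, Σs·g = -257, Σg = -37.)
Eliminating c₀: 4·(row 1) − 24·(row 2) gives 200·c₁ = 4·(-257) − 24·(-37) = -140, so c₁ = -7/10.
Then c₀ = ((-37) − 24·(-7/10))/4 = -101/20.

c₀ = -5.05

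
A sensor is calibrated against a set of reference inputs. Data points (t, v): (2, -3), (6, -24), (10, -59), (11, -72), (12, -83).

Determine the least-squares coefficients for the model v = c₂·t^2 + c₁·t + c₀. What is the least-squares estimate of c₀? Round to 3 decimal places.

c₀ = 1.747

Entries of MᵀM: Σt^2·t^2 = 46689, Σt^2·t = 4283, Σt^2 = 405, Σt·t = 405, Σt = 41, Σ1 = 5.
For Mᵀv: Σt^2·v = -27440, Σt·v = -2528, Σv = -241.
Normal equations: [[46689, 4283, 405]; [4283, 405, 41]; [405, 41, 5]]·[c₂, c₁, c₀]ᵀ = [-27440, -2528, -241]ᵀ.
Row-reducing yields c₂ = -34989/74438, c₁ = -8291/5726, c₀ = 9287/5317.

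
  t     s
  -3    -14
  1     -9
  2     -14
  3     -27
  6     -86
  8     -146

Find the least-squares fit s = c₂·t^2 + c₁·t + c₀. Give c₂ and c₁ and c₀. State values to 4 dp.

c₂ = -1.9590, c₁ = -2.1415, c₀ = -3.1059

Normal-equation sums: Σt^2·t^2 = 5571, Σt^2·t = 737, Σt^2 = 123, Σt·t = 123, Σt = 17, Σ1 = 6.
And Σt^2·s = -12874, Σt·s = -1760, Σs = -296.
AᵀA·[c₂, c₁, c₀]ᵀ = Aᵀs becomes [[5571, 737, 123]; [737, 123, 17]; [123, 17, 6]]·[c₂, c₁, c₀]ᵀ = [-12874, -1760, -296]ᵀ.
Row-reducing yields c₂ = -454133/231816, c₁ = -165475/77272, c₀ = -6923/2229.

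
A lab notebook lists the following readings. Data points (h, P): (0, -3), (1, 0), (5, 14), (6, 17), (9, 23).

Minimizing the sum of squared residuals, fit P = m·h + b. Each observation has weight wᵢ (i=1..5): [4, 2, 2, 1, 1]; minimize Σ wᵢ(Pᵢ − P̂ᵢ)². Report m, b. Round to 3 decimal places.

m = 3.099, b = -2.767

The normal system AᵀWA·[m, b]ᵀ = AᵀWP is [[169, 27]; [27, 10]]·[m, b]ᵀ = [449, 56]ᵀ.
Determinant 169·10 − 27² = 961.
m = (449·10 − 27·56)/961 = 2978/961; b = (169·56 − 27·449)/961 = -2659/961.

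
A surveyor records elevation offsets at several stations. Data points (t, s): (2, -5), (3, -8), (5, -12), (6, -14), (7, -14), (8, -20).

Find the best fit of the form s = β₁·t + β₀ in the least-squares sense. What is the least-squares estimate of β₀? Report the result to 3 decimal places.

Entries of XᵀX: Σt·t = 187, Σt = 31, Σ1 = 6.
And Σt·s = -436, Σs = -73.
XᵀX·[β₁, β₀]ᵀ = Xᵀs becomes [[187, 31]; [31, 6]]·[β₁, β₀]ᵀ = [-436, -73]ᵀ.
det = 187·6 − 31² = 161.
β₁ = ((-436)·6 − 31·(-73))/161 = -353/161; β₀ = (187·(-73) − 31·(-436))/161 = -135/161.

β₀ = -0.839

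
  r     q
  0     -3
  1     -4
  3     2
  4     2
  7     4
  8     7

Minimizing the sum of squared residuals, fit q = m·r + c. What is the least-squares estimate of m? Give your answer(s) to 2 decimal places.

The normal equations are: 139·m + 23·c = 94;  23·m + 6·c = 8.
(Σr·r = 139, Σr = 23, Σ1 = 6, Σr·q = 94, Σq = 8.)
Eliminating c: 6·(row 1) − 23·(row 2) gives 305·m = 6·94 − 23·8 = 380, so m = 76/61.
Then c = (8 − 23·(76/61))/6 = -210/61.

m = 1.25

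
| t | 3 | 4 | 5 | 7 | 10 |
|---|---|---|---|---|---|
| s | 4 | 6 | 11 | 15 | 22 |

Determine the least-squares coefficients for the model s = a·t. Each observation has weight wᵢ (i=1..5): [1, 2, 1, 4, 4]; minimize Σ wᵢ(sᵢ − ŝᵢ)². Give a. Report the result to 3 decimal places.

Normal-equation sums: Σwᵢ·t·t = 662.
Right-hand side: Σwᵢ·t·s = 1415.
MᵀWM·[a]ᵀ = MᵀWs becomes [[662]]·[a]ᵀ = [1415]ᵀ.
Hence a = 1415 / 662 ≈ 2.13746.

a = 2.137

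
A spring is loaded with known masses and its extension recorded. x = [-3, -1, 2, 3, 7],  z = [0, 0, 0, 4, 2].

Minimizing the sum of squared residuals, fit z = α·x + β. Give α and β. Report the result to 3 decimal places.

Normal-equation sums: Σx·x = 72, Σx = 8, Σ1 = 5.
And Σx·z = 26, Σz = 6.
AᵀA·[α, β]ᵀ = Aᵀz becomes [[72, 8]; [8, 5]]·[α, β]ᵀ = [26, 6]ᵀ.
det = 72·5 − 8² = 296.
α = (26·5 − 8·6)/296 = 41/148; β = (72·6 − 8·26)/296 = 28/37.

α = 0.277, β = 0.757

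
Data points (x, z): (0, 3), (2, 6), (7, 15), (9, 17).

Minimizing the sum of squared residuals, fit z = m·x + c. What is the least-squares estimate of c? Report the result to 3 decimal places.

c = 2.991

Compute the Gram sums: Σx·x = 134, Σx = 18, Σ1 = 4.
Right-hand side: Σx·z = 270, Σz = 41.
MᵀM·[m, c]ᵀ = Mᵀz becomes [[134, 18]; [18, 4]]·[m, c]ᵀ = [270, 41]ᵀ.
Eliminating c: 4·(row 1) − 18·(row 2) gives 212·m = 4·270 − 18·41 = 342, so m = 171/106.
Then c = (41 − 18·(171/106))/4 = 317/106.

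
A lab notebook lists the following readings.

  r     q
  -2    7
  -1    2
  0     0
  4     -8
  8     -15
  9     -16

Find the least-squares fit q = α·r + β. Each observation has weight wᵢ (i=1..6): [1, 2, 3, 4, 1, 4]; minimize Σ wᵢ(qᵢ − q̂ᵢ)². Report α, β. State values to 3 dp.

MᵀWM·[α, β]ᵀ = MᵀWq reads: 458·α + 56·β = -842;  56·α + 15·β = -100.
(Σwᵢ·r·r = 458, Σwᵢ·r = 56, Σwᵢ·1 = 15, Σwᵢ·r·q = -842, Σwᵢ·q = -100.)
Eliminating β: 15·(row 1) − 56·(row 2) gives 3734·α = 15·(-842) − 56·(-100) = -7030, so α = -3515/1867.
Then β = ((-100) − 56·(-3515/1867))/15 = 676/1867.

α = -1.883, β = 0.362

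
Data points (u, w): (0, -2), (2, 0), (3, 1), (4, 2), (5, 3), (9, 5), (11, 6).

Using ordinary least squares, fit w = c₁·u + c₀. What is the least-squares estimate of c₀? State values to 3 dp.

c₀ = -1.286

Entries of MᵀM: Σu·u = 256, Σu = 34, Σ1 = 7.
Moment sums: Σu·w = 137, Σw = 15.
MᵀM·[c₁, c₀]ᵀ = Mᵀw becomes [[256, 34]; [34, 7]]·[c₁, c₀]ᵀ = [137, 15]ᵀ.
Determinant 256·7 − 34² = 636.
c₁ = (137·7 − 34·15)/636 = 449/636; c₀ = (256·15 − 34·137)/636 = -409/318.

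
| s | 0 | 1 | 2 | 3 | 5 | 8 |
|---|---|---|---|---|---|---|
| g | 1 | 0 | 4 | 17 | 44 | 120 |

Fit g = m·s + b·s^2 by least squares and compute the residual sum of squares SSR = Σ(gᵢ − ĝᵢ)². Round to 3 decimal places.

XᵀX·[m, b]ᵀ = Xᵀg reads: 103·m + 673·b = 1239;  673·m + 4819·b = 8949.
Determinant 103·4819 − 673² = 43428.
m = (1239·4819 − 673·8949)/43428 = -4328/3619; b = (103·8949 − 673·1239)/43428 = 7325/3619.
Residuals: 1, -2997/3619, -6168/3619, 1226/517, -2249/3619, 104/3619; SSR = 38365/3619.

SSR = 10.601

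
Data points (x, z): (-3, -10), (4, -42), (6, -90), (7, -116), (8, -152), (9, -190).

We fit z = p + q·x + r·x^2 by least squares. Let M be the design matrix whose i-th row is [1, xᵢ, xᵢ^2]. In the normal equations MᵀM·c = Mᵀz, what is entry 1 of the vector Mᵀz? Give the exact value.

Entry 1 ↔ basis 1, so (Mᵀz)_{1} = Σᵢ zᵢ = (1)·(-10) + (1)·(-42) + (1)·(-90) + (1)·(-116) + (1)·(-152) + (1)·(-190) = -600.

-600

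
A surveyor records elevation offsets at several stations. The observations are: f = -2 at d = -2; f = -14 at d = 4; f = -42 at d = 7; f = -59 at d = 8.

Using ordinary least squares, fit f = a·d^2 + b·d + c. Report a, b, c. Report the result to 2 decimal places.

Entries of MᵀM: Σd^2·d^2 = 6769, Σd^2·d = 911, Σd^2 = 133, Σd·d = 133, Σd = 17, Σ1 = 4.
For Mᵀf: Σd^2·f = -6066, Σd·f = -818, Σf = -117.
MᵀM·[a, b, c]ᵀ = Mᵀf becomes [[6769, 911, 133]; [911, 133, 17]; [133, 17, 4]]·[a, b, c]ᵀ = [-6066, -818, -117]ᵀ.
Solving the 3×3 system (Gaussian elimination) gives a = -14185/15348, b = -101/5116, c = 12005/7674.

a = -0.92, b = -0.02, c = 1.56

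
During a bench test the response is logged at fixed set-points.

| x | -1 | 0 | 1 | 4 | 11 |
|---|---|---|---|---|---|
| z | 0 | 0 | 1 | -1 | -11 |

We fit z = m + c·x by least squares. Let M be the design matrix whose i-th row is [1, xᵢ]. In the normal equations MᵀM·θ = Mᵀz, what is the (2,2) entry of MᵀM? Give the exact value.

Row 2 ↔ basis x, column 2 ↔ basis x, so (MᵀM)_{2,2} = Σᵢ (x)·(x) = (-1)·(-1) + (0)·(0) + (1)·(1) + (4)·(4) + (11)·(11) = 139.

139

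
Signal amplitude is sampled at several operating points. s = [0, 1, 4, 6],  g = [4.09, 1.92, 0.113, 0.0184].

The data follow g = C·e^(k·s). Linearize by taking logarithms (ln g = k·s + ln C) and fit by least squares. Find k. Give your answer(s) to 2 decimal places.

Let Y = ln g. Fitting Y = k·s + ln C by least squares:
Over the data: Σs = 11.0000, Σ(s)² = 53.0000, Σln g = -4.1149, Σs·ln g = -32.0416.
Normal system: [[53.0000, 11.0000]; [11.0000, 4]]·[k, ln C]ᵀ = [-32.0416, -4.1149]ᵀ.
Δ = 53.0000·4 − (11.0000)² = 91.0000; k = (-32.0416·4 − 11.0000·-4.1149)/91.0000 = -0.91102, ln C = (53.0000·-4.1149 − 11.0000·-32.0416)/91.0000 = 1.47657.

k = -0.91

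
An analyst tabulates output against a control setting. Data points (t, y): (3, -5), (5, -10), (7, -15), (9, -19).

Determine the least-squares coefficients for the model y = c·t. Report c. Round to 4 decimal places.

c = -2.0793

Sums needed: Σt·t = 164.
And Σt·y = -341.
So AᵀA·[c]ᵀ = Aᵀy: [[164]]·[c]ᵀ = [-341]ᵀ.
c = (-341)/164 = -2.07927.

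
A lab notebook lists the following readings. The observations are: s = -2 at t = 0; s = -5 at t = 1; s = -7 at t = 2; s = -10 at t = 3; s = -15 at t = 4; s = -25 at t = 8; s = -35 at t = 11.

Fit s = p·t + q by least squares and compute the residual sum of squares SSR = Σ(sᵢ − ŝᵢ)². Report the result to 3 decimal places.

SSR = 3.423

The normal equations are: 215·p + 29·q = -694;  29·p + 7·q = -99.
Δ = 215·7 − 29² = 664.
p = ((-694)·7 − 29·(-99))/664 = -1987/664; q = (215·(-99) − 29·(-694))/664 = -1159/664.
Residuals: -169/664, -87/332, 485/664, 60/83, -853/664, 455/664, -28/83; SSR = 2273/664.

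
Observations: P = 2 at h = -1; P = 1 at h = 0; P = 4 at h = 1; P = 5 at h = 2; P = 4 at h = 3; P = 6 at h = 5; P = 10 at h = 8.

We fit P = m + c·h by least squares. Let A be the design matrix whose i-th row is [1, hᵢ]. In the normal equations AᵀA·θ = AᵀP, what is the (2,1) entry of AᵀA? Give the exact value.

Row 2 ↔ basis h, column 1 ↔ basis 1, so (AᵀA)_{2,1} = Σᵢ h = (-1)·(1) + (0)·(1) + (1)·(1) + (2)·(1) + (3)·(1) + (5)·(1) + (8)·(1) = 18.

18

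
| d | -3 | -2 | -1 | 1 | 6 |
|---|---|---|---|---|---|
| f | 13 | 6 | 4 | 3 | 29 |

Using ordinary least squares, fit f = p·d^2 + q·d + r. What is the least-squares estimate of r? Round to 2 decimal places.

r = 2.39

Setting ∂/∂p … = 0 gives: 1395·p + 181·q + 51·r = 1192;  181·p + 51·q + 1·r = 122;  51·p + 1·q + 5·r = 55.
Inverting the 3×3 Gram matrix, [p, q, r]ᵀ = [8185/9542, -3335/4771, 22809/9542]ᵀ.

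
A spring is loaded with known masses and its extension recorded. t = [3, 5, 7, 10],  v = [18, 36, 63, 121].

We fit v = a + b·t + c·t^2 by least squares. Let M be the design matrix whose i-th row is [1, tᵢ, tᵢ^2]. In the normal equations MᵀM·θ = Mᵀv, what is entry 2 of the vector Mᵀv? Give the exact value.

1885

Entry 2 ↔ basis t, so (Mᵀv)_{2} = Σᵢ (t)·vᵢ = (3)·(18) + (5)·(36) + (7)·(63) + (10)·(121) = 1885.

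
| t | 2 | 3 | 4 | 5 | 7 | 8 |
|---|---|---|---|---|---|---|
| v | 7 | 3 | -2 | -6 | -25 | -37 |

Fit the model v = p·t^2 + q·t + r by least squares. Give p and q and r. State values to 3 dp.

p = -0.882, q = 1.632, r = 6.664

The normal system MᵀM·[p, q, r]ᵀ = Mᵀv is [[7475, 1079, 167]; [1079, 167, 29]; [167, 29, 6]]·[p, q, r]ᵀ = [-3720, -486, -60]ᵀ.
Solving the 3×3 system (Gaussian elimination) gives p = -247/280, q = 457/280, r = 933/140.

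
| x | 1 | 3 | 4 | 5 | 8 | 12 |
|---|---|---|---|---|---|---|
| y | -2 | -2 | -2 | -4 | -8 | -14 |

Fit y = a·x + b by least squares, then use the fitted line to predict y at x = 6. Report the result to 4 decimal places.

ŷ = -5.9269

Setting ∂/∂a … = 0 gives: 259·a + 33·b = -268;  33·a + 6·b = -32.
Eliminating b: 6·(row 1) − 33·(row 2) gives 465·a = 6·(-268) − 33·(-32) = -552, so a = -184/155.
Then b = ((-32) − 33·(-184/155))/6 = 556/465.
At x = 6: ŷ = (-184/155)·(6) + (556/465)·(1) = -2756/465.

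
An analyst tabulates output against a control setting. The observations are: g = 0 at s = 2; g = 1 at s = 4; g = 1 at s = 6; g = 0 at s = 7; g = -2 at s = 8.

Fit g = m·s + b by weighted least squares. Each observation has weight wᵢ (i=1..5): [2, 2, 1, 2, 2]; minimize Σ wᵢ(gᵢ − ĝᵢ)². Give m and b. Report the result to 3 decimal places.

Sums needed: Σwᵢ·s·s = 302, Σwᵢ·s = 48, Σwᵢ·1 = 9.
Moment sums: Σwᵢ·s·g = -18, Σwᵢ·g = -1.
Eliminating b: 9·(row 1) − 48·(row 2) gives 414·m = 9·(-18) − 48·(-1) = -114, so m = -19/69.
Then b = ((-1) − 48·(-19/69))/9 = 281/207.

m = -0.275, b = 1.357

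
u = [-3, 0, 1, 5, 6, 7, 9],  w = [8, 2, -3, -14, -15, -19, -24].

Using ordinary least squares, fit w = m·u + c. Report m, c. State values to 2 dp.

m = -2.72, c = 0.43

The normal equations are: 201·m + 25·c = -536;  25·m + 7·c = -65.
Eliminating c: 7·(row 1) − 25·(row 2) gives 782·m = 7·(-536) − 25·(-65) = -2127, so m = -2127/782.
Then c = ((-65) − 25·(-2127/782))/7 = 335/782.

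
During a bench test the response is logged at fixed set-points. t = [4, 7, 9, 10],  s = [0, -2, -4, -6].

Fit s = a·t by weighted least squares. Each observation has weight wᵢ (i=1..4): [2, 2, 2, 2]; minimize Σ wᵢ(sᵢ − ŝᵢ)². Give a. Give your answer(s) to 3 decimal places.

a = -0.447

With design matrix A, AᵀWA = [[492]] and AᵀWs = [-220]ᵀ.
a = (-220)/492 = -0.447154.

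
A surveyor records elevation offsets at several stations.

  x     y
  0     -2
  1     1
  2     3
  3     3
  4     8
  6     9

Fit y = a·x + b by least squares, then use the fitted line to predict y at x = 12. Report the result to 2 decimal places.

Entries of AᵀA: Σx·x = 66, Σx = 16, Σ1 = 6.
Right-hand side: Σx·y = 102, Σy = 22.
det = 66·6 − 16² = 140.
a = (102·6 − 16·22)/140 = 13/7; b = (66·22 − 16·102)/140 = -9/7.
At x = 12: ŷ = (13/7)·(12) + (-9/7)·(1) = 21.

ŷ = 21.00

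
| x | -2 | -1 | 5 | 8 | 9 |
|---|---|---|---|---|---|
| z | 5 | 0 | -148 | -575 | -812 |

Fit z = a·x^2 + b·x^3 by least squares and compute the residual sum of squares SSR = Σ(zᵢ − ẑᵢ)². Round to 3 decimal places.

Entries of AᵀA: Σx^2·x^2 = 11299, Σx^2·x^3 = 94909, Σx^3·x^3 = 809275.
Right-hand side: Σx^2·z = -106252, Σx^3·z = -904888.
det = 11299·809275 − 94909² = 136279944.
a = ((-106252)·809275 − 94909·(-904888))/136279944 = -8756009/11356662; b = (11299·(-904888) − 94909·(-106252))/136279944 = -11671537/11356662.
Residuals: -260825/1892777, -1457764/5678331, -1471813/5678331, 3065435/5678331, -637057/1892777; SSR = 1053892/1892777.

SSR = 0.557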